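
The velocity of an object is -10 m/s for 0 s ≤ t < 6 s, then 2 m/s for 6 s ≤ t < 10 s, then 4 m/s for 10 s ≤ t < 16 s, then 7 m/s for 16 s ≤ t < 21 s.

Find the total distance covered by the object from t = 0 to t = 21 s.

Distance (not displacement) is the total path length: add the absolute areas under v-t.
0–6 s: |-10| × 6 = 60 m
6–10 s: |2| × 4 = 8 m
10–16 s: |4| × 6 = 24 m
16–21 s: |7| × 5 = 35 m
Total distance = 127 m

127 m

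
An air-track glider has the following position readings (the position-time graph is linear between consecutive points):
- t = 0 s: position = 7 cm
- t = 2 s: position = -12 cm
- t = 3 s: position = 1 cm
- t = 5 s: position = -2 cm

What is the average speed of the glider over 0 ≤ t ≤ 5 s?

7 cm/s

Average speed = (total path length)/(elapsed time); on a piecewise-linear x-t graph the path length is Σ|Δx|.
0–2 s: |Δx| = |-12 − 7| = 19 cm
2–3 s: |Δx| = |1 − -12| = 13 cm
3–5 s: |Δx| = |-2 − 1| = 3 cm
Total path = 35 cm; average speed = 35/5 = 7 cm/s.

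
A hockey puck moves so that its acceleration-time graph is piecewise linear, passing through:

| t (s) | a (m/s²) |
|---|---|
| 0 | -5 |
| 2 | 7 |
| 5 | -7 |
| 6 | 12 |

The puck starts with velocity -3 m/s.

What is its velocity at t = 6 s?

Δv equals the area under the a-t graph; then v = v₀ + Δv.
0–2 s: ½(-5 + 7)(2) = 2 m/s
2–5 s: ½(7 + -7)(3) = 0 m/s
5–6 s: ½(-7 + 12)(1) = 2.5 m/s
Δv = 4.5 m/s, so v(6) = -3 + (4.5) = 1.5 m/s.

1.5 m/s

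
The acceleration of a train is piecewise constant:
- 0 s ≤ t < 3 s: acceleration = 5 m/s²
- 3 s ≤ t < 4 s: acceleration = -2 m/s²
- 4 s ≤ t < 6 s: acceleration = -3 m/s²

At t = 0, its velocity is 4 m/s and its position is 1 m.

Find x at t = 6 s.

On each constant-a segment, Δv = aΔt and Δx = v₀Δt + ½aΔt²; chain segment to segment.
0–3 s: v starts 4 m/s; Δx = 4·3 + ½·5·3² = 34.5 m; v ends 19 m/s.
3–4 s: v starts 19 m/s; Δx = 19·1 + ½·-2·1² = 18 m; v ends 17 m/s.
4–6 s: v starts 17 m/s; Δx = 17·2 + ½·-3·2² = 28 m; v ends 11 m/s.
x(6) = 1 + Σ Δx = 81.5 m.

81.5 m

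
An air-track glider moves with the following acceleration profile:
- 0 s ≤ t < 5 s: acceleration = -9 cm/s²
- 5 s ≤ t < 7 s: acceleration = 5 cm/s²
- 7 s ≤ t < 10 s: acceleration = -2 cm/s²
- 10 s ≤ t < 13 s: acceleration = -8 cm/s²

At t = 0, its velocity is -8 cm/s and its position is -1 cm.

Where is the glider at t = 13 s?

-570.5 cm

On each constant-a segment, Δv = aΔt and Δx = v₀Δt + ½aΔt²; chain segment to segment.
0–5 s: v starts -8 cm/s; Δx = -8·5 + ½·-9·5² = -152.5 cm; v ends -53 cm/s.
5–7 s: v starts -53 cm/s; Δx = -53·2 + ½·5·2² = -96 cm; v ends -43 cm/s.
7–10 s: v starts -43 cm/s; Δx = -43·3 + ½·-2·3² = -138 cm; v ends -49 cm/s.
10–13 s: v starts -49 cm/s; Δx = -49·3 + ½·-8·3² = -183 cm; v ends -73 cm/s.
x(13) = -1 + Σ Δx = -570.5 cm.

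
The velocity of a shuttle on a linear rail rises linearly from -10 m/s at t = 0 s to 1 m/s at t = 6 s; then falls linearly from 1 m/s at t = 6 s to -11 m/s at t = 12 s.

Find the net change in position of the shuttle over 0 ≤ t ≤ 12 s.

-57 m

Net displacement equals the area under the velocity-time graph (areas below the axis count negative).
0–6 s: ½(-10 + 1)(6) = -27 m
6–12 s: ½(1 + -11)(6) = -30 m
Net displacement = -57 m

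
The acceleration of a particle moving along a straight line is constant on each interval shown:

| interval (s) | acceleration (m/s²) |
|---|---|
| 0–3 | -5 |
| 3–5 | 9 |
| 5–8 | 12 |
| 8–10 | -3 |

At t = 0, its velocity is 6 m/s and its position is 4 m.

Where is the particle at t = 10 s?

On each constant-a segment, Δv = aΔt and Δx = v₀Δt + ½aΔt²; chain segment to segment.
0–3 s: v starts 6 m/s; Δx = 6·3 + ½·-5·3² = -4.5 m; v ends -9 m/s.
3–5 s: v starts -9 m/s; Δx = -9·2 + ½·9·2² = 0 m; v ends 9 m/s.
5–8 s: v starts 9 m/s; Δx = 9·3 + ½·12·3² = 81 m; v ends 45 m/s.
8–10 s: v starts 45 m/s; Δx = 45·2 + ½·-3·2² = 84 m; v ends 39 m/s.
x(10) = 4 + Σ Δx = 164.5 m.

164.5 m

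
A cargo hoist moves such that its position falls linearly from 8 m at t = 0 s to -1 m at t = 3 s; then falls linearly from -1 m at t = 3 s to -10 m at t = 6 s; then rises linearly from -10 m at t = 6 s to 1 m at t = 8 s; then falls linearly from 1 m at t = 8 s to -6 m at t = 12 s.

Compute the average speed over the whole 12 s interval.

3 m/s

Average speed = (total path length)/(elapsed time); on a piecewise-linear x-t graph the path length is Σ|Δx|.
0–3 s: |Δx| = |-1 − 8| = 9 m
3–6 s: |Δx| = |-10 − -1| = 9 m
6–8 s: |Δx| = |1 − -10| = 11 m
8–12 s: |Δx| = |-6 − 1| = 7 m
Total path = 36 m; average speed = 36/12 = 3 m/s.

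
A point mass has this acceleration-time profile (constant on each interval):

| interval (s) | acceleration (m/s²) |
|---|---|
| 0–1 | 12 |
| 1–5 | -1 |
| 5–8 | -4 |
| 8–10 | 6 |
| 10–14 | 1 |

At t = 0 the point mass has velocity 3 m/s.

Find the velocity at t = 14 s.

15 m/s

Δv equals the area under the a-t graph; then v = v₀ + Δv.
0–1 s: 12 × 1 = 12 m/s
1–5 s: -1 × 4 = -4 m/s
5–8 s: -4 × 3 = -12 m/s
8–10 s: 6 × 2 = 12 m/s
10–14 s: 1 × 4 = 4 m/s
Δv = 12 m/s, so v(14) = 3 + (12) = 15 m/s.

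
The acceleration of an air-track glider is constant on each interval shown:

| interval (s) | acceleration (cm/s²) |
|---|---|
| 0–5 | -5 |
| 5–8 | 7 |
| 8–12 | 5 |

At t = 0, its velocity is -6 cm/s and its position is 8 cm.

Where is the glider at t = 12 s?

On each constant-a segment, Δv = aΔt and Δx = v₀Δt + ½aΔt²; chain segment to segment.
0–5 s: v starts -6 cm/s; Δx = -6·5 + ½·-5·5² = -92.5 cm; v ends -31 cm/s.
5–8 s: v starts -31 cm/s; Δx = -31·3 + ½·7·3² = -61.5 cm; v ends -10 cm/s.
8–12 s: v starts -10 cm/s; Δx = -10·4 + ½·5·4² = 0 cm; v ends 10 cm/s.
x(12) = 8 + Σ Δx = -146 cm.

-146 cm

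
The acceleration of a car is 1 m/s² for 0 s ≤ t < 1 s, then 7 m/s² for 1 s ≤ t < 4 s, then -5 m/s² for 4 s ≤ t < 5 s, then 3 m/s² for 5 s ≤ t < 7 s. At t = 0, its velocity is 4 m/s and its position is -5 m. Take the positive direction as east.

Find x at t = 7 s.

117.5 m

On each constant-a segment, Δv = aΔt and Δx = v₀Δt + ½aΔt²; chain segment to segment.
0–1 s: v starts 4 m/s; Δx = 4·1 + ½·1·1² = 4.5 m; v ends 5 m/s.
1–4 s: v starts 5 m/s; Δx = 5·3 + ½·7·3² = 46.5 m; v ends 26 m/s.
4–5 s: v starts 26 m/s; Δx = 26·1 + ½·-5·1² = 23.5 m; v ends 21 m/s.
5–7 s: v starts 21 m/s; Δx = 21·2 + ½·3·2² = 48 m; v ends 27 m/s.
x(7) = -5 + Σ Δx = 117.5 m.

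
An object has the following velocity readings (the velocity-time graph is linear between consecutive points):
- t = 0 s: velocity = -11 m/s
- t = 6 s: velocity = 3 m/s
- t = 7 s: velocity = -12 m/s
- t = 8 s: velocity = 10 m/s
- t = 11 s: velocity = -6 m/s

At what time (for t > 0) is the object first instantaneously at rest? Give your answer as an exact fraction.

v changes sign on 0–6 s (from -11 to 3); the graph is linear there, so v = 0 at t = 0 + (11)·(6 − 0)/(3 − -11) = 33/7 s.

t = 33/7 s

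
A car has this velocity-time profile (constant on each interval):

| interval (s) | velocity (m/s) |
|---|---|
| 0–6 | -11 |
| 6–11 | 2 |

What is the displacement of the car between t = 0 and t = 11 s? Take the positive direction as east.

-56 m

Net displacement equals the area under the velocity-time graph (areas below the axis count negative).
0–6 s: -11 × 6 = -66 m
6–11 s: 2 × 5 = 10 m
Net displacement = -56 m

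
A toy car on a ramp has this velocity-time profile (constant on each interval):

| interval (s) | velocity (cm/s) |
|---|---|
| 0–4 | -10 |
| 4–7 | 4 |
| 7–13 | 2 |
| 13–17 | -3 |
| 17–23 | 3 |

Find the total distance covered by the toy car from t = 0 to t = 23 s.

94 cm

Total distance travelled is ∫|v| dt — sum the magnitudes of each area piece.
0–4 s: |-10| × 4 = 40 cm
4–7 s: |4| × 3 = 12 cm
7–13 s: |2| × 6 = 12 cm
13–17 s: |-3| × 4 = 12 cm
17–23 s: |3| × 6 = 18 cm
Total distance = 94 cm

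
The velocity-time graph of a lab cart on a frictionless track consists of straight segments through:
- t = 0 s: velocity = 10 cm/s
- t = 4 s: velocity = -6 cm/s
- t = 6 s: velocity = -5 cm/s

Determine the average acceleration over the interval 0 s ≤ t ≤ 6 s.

-2.5 cm/s²

Average acceleration = Δv/Δt = (-5 − 10)/(6 − 0) = -2.5 cm/s².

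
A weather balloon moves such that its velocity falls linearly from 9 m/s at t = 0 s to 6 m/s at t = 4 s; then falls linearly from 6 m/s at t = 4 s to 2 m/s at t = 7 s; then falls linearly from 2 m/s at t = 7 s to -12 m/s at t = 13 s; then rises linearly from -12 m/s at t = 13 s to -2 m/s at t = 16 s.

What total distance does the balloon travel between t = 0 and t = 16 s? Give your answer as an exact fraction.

Distance (not displacement) is the total path length: add the absolute areas under v-t.
0–4 s: |½(9 + 6)(4)| = 30 m
4–7 s: |½(6 + 2)(3)| = 12 m
7–13 s: v = 0 at t = 55/7 s; triangle areas 6/7 + 216/7 = 222/7 m
13–16 s: |½(-12 + -2)(3)| = 21 m
Total distance = 663/7 m

663/7 m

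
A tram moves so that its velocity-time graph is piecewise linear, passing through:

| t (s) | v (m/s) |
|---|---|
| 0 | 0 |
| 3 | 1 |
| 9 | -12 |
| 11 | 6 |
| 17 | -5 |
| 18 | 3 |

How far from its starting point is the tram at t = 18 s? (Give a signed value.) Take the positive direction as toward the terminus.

Net displacement equals the area under the velocity-time graph (areas below the axis count negative).
0–3 s: ½(0 + 1)(3) = 1.5 m
3–9 s: ½(1 + -12)(6) = -33 m
9–11 s: ½(-12 + 6)(2) = -6 m
11–17 s: ½(6 + -5)(6) = 3 m
17–18 s: ½(-5 + 3)(1) = -1 m
Net displacement = -35.5 m

-35.5 m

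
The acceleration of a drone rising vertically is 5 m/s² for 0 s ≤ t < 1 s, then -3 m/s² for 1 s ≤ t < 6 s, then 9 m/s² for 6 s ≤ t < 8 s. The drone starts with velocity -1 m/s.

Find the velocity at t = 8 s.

Δv equals the area under the a-t graph; then v = v₀ + Δv.
0–1 s: 5 × 1 = 5 m/s
1–6 s: -3 × 5 = -15 m/s
6–8 s: 9 × 2 = 18 m/s
Δv = 8 m/s, so v(8) = -1 + (8) = 7 m/s.

7 m/s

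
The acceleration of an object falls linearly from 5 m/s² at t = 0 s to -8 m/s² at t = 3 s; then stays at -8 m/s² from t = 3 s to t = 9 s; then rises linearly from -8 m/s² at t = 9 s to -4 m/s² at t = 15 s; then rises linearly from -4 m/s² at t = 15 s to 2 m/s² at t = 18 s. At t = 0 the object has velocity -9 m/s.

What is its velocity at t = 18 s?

-100.5 m/s

Δv equals the area under the a-t graph; then v = v₀ + Δv.
0–3 s: ½(5 + -8)(3) = -4.5 m/s
3–9 s: -8 × 6 = -48 m/s
9–15 s: ½(-8 + -4)(6) = -36 m/s
15–18 s: ½(-4 + 2)(3) = -3 m/s
Δv = -91.5 m/s, so v(18) = -9 + (-91.5) = -100.5 m/s.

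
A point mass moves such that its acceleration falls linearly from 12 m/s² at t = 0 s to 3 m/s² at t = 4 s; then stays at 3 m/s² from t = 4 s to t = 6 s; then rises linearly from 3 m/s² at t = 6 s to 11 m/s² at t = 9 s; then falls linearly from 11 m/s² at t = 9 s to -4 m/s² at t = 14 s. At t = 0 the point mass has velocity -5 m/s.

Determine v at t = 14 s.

Δv equals the area under the a-t graph; then v = v₀ + Δv.
0–4 s: ½(12 + 3)(4) = 30 m/s
4–6 s: 3 × 2 = 6 m/s
6–9 s: ½(3 + 11)(3) = 21 m/s
9–14 s: ½(11 + -4)(5) = 17.5 m/s
Δv = 74.5 m/s, so v(14) = -5 + (74.5) = 69.5 m/s.

69.5 m/s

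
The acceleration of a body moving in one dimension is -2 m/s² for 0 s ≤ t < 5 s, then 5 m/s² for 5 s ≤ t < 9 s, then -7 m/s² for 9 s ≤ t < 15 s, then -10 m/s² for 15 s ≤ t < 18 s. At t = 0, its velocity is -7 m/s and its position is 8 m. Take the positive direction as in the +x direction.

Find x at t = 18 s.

On each constant-a segment, Δv = aΔt and Δx = v₀Δt + ½aΔt²; chain segment to segment.
0–5 s: v starts -7 m/s; Δx = -7·5 + ½·-2·5² = -60 m; v ends -17 m/s.
5–9 s: v starts -17 m/s; Δx = -17·4 + ½·5·4² = -28 m; v ends 3 m/s.
9–15 s: v starts 3 m/s; Δx = 3·6 + ½·-7·6² = -108 m; v ends -39 m/s.
15–18 s: v starts -39 m/s; Δx = -39·3 + ½·-10·3² = -162 m; v ends -69 m/s.
x(18) = 8 + Σ Δx = -350 m.

-350 m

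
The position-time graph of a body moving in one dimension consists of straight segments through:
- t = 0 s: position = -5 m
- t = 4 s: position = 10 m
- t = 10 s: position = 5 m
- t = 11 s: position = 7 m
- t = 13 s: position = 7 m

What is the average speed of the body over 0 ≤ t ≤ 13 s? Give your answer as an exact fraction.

22/13 m/s

Average speed = (total path length)/(elapsed time); on a piecewise-linear x-t graph the path length is Σ|Δx|.
0–4 s: |Δx| = |10 − -5| = 15 m
4–10 s: |Δx| = |5 − 10| = 5 m
10–11 s: |Δx| = |7 − 5| = 2 m
11–13 s: |Δx| = |7 − 7| = 0 m
Total path = 22 m; average speed = 22/13 = 22/13 m/s.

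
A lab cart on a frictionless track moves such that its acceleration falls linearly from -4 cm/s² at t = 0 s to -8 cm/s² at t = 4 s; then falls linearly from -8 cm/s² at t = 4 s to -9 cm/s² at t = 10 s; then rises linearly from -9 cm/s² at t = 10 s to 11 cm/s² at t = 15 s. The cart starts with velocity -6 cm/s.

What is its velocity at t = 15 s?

-76 cm/s

Δv equals the area under the a-t graph; then v = v₀ + Δv.
0–4 s: ½(-4 + -8)(4) = -24 cm/s
4–10 s: ½(-8 + -9)(6) = -51 cm/s
10–15 s: ½(-9 + 11)(5) = 5 cm/s
Δv = -70 cm/s, so v(15) = -6 + (-70) = -76 cm/s.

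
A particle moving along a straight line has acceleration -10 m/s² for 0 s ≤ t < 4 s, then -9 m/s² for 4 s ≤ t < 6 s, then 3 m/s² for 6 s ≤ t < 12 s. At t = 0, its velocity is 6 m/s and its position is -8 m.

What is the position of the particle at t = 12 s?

On each constant-a segment, Δv = aΔt and Δx = v₀Δt + ½aΔt²; chain segment to segment.
0–4 s: v starts 6 m/s; Δx = 6·4 + ½·-10·4² = -56 m; v ends -34 m/s.
4–6 s: v starts -34 m/s; Δx = -34·2 + ½·-9·2² = -86 m; v ends -52 m/s.
6–12 s: v starts -52 m/s; Δx = -52·6 + ½·3·6² = -258 m; v ends -34 m/s.
x(12) = -8 + Σ Δx = -408 m.

-408 m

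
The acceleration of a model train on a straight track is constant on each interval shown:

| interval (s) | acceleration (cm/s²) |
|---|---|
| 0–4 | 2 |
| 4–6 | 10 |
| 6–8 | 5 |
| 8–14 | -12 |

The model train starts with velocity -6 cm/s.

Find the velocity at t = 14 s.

-40 cm/s

Δv equals the area under the a-t graph; then v = v₀ + Δv.
0–4 s: 2 × 4 = 8 cm/s
4–6 s: 10 × 2 = 20 cm/s
6–8 s: 5 × 2 = 10 cm/s
8–14 s: -12 × 6 = -72 cm/s
Δv = -34 cm/s, so v(14) = -6 + (-34) = -40 cm/s.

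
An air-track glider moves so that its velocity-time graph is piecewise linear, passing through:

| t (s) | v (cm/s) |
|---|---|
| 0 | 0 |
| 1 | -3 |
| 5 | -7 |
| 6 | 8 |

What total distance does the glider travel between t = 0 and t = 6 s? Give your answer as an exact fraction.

Total distance travelled is ∫|v| dt — sum the magnitudes of each area piece.
0–1 s: |½(0 + -3)(1)| = 1.5 cm
1–5 s: |½(-3 + -7)(4)| = 20 cm
5–6 s: v = 0 at t = 82/15 s; triangle areas 49/30 + 32/15 = 113/30 cm
Total distance = 379/15 cm

379/15 cm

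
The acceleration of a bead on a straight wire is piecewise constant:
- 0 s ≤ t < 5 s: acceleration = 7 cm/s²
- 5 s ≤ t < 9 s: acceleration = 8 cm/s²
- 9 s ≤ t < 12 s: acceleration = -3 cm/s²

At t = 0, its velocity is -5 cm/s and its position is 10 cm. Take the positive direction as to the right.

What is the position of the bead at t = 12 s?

429 cm

On each constant-a segment, Δv = aΔt and Δx = v₀Δt + ½aΔt²; chain segment to segment.
0–5 s: v starts -5 cm/s; Δx = -5·5 + ½·7·5² = 62.5 cm; v ends 30 cm/s.
5–9 s: v starts 30 cm/s; Δx = 30·4 + ½·8·4² = 184 cm; v ends 62 cm/s.
9–12 s: v starts 62 cm/s; Δx = 62·3 + ½·-3·3² = 172.5 cm; v ends 53 cm/s.
x(12) = 10 + Σ Δx = 429 cm.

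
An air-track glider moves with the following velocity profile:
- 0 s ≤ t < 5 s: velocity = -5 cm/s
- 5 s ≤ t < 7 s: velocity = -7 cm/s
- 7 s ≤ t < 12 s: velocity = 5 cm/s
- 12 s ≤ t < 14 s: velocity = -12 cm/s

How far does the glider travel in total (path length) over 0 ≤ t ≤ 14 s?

88 cm

Distance (not displacement) is the total path length: add the absolute areas under v-t.
0–5 s: |-5| × 5 = 25 cm
5–7 s: |-7| × 2 = 14 cm
7–12 s: |5| × 5 = 25 cm
12–14 s: |-12| × 2 = 24 cm
Total distance = 88 cm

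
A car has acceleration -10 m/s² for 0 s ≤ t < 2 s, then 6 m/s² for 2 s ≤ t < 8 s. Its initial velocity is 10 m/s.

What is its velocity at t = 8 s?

Δv equals the area under the a-t graph; then v = v₀ + Δv.
0–2 s: -10 × 2 = -20 m/s
2–8 s: 6 × 6 = 36 m/s
Δv = 16 m/s, so v(8) = 10 + (16) = 26 m/s.

26 m/s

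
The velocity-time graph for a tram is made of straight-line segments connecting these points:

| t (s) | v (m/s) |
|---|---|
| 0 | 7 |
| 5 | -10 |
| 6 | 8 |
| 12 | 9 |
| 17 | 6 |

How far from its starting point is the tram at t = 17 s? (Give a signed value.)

80 m

Net displacement equals the area under the velocity-time graph (areas below the axis count negative).
0–5 s: ½(7 + -10)(5) = -7.5 m
5–6 s: ½(-10 + 8)(1) = -1 m
6–12 s: ½(8 + 9)(6) = 51 m
12–17 s: ½(9 + 6)(5) = 37.5 m
Net displacement = 80 m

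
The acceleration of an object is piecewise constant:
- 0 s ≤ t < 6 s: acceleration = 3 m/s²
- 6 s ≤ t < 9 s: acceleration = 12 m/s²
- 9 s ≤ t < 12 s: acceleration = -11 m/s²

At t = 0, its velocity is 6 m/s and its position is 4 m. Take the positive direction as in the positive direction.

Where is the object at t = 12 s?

350.5 m

On each constant-a segment, Δv = aΔt and Δx = v₀Δt + ½aΔt²; chain segment to segment.
0–6 s: v starts 6 m/s; Δx = 6·6 + ½·3·6² = 90 m; v ends 24 m/s.
6–9 s: v starts 24 m/s; Δx = 24·3 + ½·12·3² = 126 m; v ends 60 m/s.
9–12 s: v starts 60 m/s; Δx = 60·3 + ½·-11·3² = 130.5 m; v ends 27 m/s.
x(12) = 4 + Σ Δx = 350.5 m.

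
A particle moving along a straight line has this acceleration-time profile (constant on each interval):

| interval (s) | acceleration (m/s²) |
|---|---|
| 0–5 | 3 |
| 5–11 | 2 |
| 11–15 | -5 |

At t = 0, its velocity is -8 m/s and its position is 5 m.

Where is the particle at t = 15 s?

116.5 m

On each constant-a segment, Δv = aΔt and Δx = v₀Δt + ½aΔt²; chain segment to segment.
0–5 s: v starts -8 m/s; Δx = -8·5 + ½·3·5² = -2.5 m; v ends 7 m/s.
5–11 s: v starts 7 m/s; Δx = 7·6 + ½·2·6² = 78 m; v ends 19 m/s.
11–15 s: v starts 19 m/s; Δx = 19·4 + ½·-5·4² = 36 m; v ends -1 m/s.
x(15) = 5 + Σ Δx = 116.5 m.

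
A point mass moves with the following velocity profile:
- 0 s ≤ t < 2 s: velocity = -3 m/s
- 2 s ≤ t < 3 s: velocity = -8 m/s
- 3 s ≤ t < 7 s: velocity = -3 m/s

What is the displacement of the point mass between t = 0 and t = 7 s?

Net displacement equals the area under the velocity-time graph (areas below the axis count negative).
0–2 s: -3 × 2 = -6 m
2–3 s: -8 × 1 = -8 m
3–7 s: -3 × 4 = -12 m
Net displacement = -26 m

-26 m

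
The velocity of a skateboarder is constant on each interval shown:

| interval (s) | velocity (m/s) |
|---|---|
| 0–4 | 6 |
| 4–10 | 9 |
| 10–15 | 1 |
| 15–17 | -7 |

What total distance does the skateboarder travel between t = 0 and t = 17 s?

97 m

Total distance travelled is ∫|v| dt — sum the magnitudes of each area piece.
0–4 s: |6| × 4 = 24 m
4–10 s: |9| × 6 = 54 m
10–15 s: |1| × 5 = 5 m
15–17 s: |-7| × 2 = 14 m
Total distance = 97 m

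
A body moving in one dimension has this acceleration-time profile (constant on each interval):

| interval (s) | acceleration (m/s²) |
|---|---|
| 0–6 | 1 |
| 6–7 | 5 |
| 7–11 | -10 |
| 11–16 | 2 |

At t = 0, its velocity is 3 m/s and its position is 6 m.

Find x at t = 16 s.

On each constant-a segment, Δv = aΔt and Δx = v₀Δt + ½aΔt²; chain segment to segment.
0–6 s: v starts 3 m/s; Δx = 3·6 + ½·1·6² = 36 m; v ends 9 m/s.
6–7 s: v starts 9 m/s; Δx = 9·1 + ½·5·1² = 11.5 m; v ends 14 m/s.
7–11 s: v starts 14 m/s; Δx = 14·4 + ½·-10·4² = -24 m; v ends -26 m/s.
11–16 s: v starts -26 m/s; Δx = -26·5 + ½·2·5² = -105 m; v ends -16 m/s.
x(16) = 6 + Σ Δx = -75.5 m.

-75.5 m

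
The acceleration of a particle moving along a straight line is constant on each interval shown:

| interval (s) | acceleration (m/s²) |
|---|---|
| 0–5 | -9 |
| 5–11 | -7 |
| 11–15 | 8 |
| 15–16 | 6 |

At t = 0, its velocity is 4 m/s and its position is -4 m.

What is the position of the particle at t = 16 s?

-784.5 m

On each constant-a segment, Δv = aΔt and Δx = v₀Δt + ½aΔt²; chain segment to segment.
0–5 s: v starts 4 m/s; Δx = 4·5 + ½·-9·5² = -92.5 m; v ends -41 m/s.
5–11 s: v starts -41 m/s; Δx = -41·6 + ½·-7·6² = -372 m; v ends -83 m/s.
11–15 s: v starts -83 m/s; Δx = -83·4 + ½·8·4² = -268 m; v ends -51 m/s.
15–16 s: v starts -51 m/s; Δx = -51·1 + ½·6·1² = -48 m; v ends -45 m/s.
x(16) = -4 + Σ Δx = -784.5 m.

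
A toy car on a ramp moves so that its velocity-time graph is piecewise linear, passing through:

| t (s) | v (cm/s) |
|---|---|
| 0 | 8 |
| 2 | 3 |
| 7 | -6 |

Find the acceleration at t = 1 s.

-2.5 cm/s²

Acceleration is the slope of the v-t graph on 0–2 s: (3 − 8)/(2 − 0) = -2.5 cm/s².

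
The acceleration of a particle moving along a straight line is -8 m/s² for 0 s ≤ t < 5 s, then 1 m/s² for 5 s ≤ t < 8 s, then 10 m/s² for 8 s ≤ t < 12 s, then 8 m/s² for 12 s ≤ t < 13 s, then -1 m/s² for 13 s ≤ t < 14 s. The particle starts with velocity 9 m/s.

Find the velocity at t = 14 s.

Δv equals the area under the a-t graph; then v = v₀ + Δv.
0–5 s: -8 × 5 = -40 m/s
5–8 s: 1 × 3 = 3 m/s
8–12 s: 10 × 4 = 40 m/s
12–13 s: 8 × 1 = 8 m/s
13–14 s: -1 × 1 = -1 m/s
Δv = 10 m/s, so v(14) = 9 + (10) = 19 m/s.

19 m/s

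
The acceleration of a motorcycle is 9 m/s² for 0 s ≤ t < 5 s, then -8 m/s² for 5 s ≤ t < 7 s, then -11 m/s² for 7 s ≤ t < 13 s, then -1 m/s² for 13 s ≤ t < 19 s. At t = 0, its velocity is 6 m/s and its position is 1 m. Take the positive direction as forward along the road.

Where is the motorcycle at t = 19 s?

On each constant-a segment, Δv = aΔt and Δx = v₀Δt + ½aΔt²; chain segment to segment.
0–5 s: v starts 6 m/s; Δx = 6·5 + ½·9·5² = 142.5 m; v ends 51 m/s.
5–7 s: v starts 51 m/s; Δx = 51·2 + ½·-8·2² = 86 m; v ends 35 m/s.
7–13 s: v starts 35 m/s; Δx = 35·6 + ½·-11·6² = 12 m; v ends -31 m/s.
13–19 s: v starts -31 m/s; Δx = -31·6 + ½·-1·6² = -204 m; v ends -37 m/s.
x(19) = 1 + Σ Δx = 37.5 m.

37.5 m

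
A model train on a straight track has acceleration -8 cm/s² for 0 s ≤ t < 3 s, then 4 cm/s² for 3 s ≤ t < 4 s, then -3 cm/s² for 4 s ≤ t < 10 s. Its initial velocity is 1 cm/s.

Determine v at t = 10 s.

-37 cm/s

Δv equals the area under the a-t graph; then v = v₀ + Δv.
0–3 s: -8 × 3 = -24 cm/s
3–4 s: 4 × 1 = 4 cm/s
4–10 s: -3 × 6 = -18 cm/s
Δv = -38 cm/s, so v(10) = 1 + (-38) = -37 cm/s.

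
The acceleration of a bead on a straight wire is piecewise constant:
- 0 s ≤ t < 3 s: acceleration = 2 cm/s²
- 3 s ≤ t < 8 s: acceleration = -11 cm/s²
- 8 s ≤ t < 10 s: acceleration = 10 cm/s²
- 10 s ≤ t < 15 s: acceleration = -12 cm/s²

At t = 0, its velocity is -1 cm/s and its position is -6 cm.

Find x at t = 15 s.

-492.5 cm

On each constant-a segment, Δv = aΔt and Δx = v₀Δt + ½aΔt²; chain segment to segment.
0–3 s: v starts -1 cm/s; Δx = -1·3 + ½·2·3² = 6 cm; v ends 5 cm/s.
3–8 s: v starts 5 cm/s; Δx = 5·5 + ½·-11·5² = -112.5 cm; v ends -50 cm/s.
8–10 s: v starts -50 cm/s; Δx = -50·2 + ½·10·2² = -80 cm; v ends -30 cm/s.
10–15 s: v starts -30 cm/s; Δx = -30·5 + ½·-12·5² = -300 cm; v ends -90 cm/s.
x(15) = -6 + Σ Δx = -492.5 cm.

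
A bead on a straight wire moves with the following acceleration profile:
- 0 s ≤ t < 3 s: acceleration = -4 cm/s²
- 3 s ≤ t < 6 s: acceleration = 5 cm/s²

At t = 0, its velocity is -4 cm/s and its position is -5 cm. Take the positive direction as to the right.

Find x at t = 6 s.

-60.5 cm

On each constant-a segment, Δv = aΔt and Δx = v₀Δt + ½aΔt²; chain segment to segment.
0–3 s: v starts -4 cm/s; Δx = -4·3 + ½·-4·3² = -30 cm; v ends -16 cm/s.
3–6 s: v starts -16 cm/s; Δx = -16·3 + ½·5·3² = -25.5 cm; v ends -1 cm/s.
x(6) = -5 + Σ Δx = -60.5 cm.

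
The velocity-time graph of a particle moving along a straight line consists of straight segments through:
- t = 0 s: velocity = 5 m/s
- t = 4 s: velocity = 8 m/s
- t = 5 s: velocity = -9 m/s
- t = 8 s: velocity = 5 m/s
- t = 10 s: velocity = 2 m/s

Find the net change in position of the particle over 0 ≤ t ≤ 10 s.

26.5 m

Displacement is the signed area under the v-t curve.
0–4 s: ½(5 + 8)(4) = 26 m
4–5 s: ½(8 + -9)(1) = -0.5 m
5–8 s: ½(-9 + 5)(3) = -6 m
8–10 s: ½(5 + 2)(2) = 7 m
Net displacement = 26.5 m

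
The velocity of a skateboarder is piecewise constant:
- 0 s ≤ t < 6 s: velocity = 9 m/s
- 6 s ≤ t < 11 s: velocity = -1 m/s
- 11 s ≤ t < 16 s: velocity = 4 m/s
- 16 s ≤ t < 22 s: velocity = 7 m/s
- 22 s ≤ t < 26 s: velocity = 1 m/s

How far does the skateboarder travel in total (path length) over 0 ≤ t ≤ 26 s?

125 m

Total distance travelled is ∫|v| dt — sum the magnitudes of each area piece.
0–6 s: |9| × 6 = 54 m
6–11 s: |-1| × 5 = 5 m
11–16 s: |4| × 5 = 20 m
16–22 s: |7| × 6 = 42 m
22–26 s: |1| × 4 = 4 m
Total distance = 125 m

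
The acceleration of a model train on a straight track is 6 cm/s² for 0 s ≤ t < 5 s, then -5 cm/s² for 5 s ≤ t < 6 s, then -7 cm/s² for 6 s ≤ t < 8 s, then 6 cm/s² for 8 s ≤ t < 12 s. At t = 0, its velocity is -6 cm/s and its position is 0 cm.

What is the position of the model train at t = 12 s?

On each constant-a segment, Δv = aΔt and Δx = v₀Δt + ½aΔt²; chain segment to segment.
0–5 s: v starts -6 cm/s; Δx = -6·5 + ½·6·5² = 45 cm; v ends 24 cm/s.
5–6 s: v starts 24 cm/s; Δx = 24·1 + ½·-5·1² = 21.5 cm; v ends 19 cm/s.
6–8 s: v starts 19 cm/s; Δx = 19·2 + ½·-7·2² = 24 cm; v ends 5 cm/s.
8–12 s: v starts 5 cm/s; Δx = 5·4 + ½·6·4² = 68 cm; v ends 29 cm/s.
x(12) = 0 + Σ Δx = 158.5 cm.

158.5 cm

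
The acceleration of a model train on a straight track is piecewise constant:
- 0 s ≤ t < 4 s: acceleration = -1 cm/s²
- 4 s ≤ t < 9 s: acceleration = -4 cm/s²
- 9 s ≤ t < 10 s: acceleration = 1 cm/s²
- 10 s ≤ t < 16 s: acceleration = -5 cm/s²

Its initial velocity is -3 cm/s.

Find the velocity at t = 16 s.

-56 cm/s

Δv equals the area under the a-t graph; then v = v₀ + Δv.
0–4 s: -1 × 4 = -4 cm/s
4–9 s: -4 × 5 = -20 cm/s
9–10 s: 1 × 1 = 1 cm/s
10–16 s: -5 × 6 = -30 cm/s
Δv = -53 cm/s, so v(16) = -3 + (-53) = -56 cm/s.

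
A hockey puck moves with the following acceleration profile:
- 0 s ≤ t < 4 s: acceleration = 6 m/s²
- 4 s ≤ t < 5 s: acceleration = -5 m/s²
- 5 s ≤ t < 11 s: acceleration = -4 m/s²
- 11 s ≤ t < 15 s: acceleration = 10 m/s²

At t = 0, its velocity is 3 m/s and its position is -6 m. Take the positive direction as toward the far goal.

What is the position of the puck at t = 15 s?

210.5 m

On each constant-a segment, Δv = aΔt and Δx = v₀Δt + ½aΔt²; chain segment to segment.
0–4 s: v starts 3 m/s; Δx = 3·4 + ½·6·4² = 60 m; v ends 27 m/s.
4–5 s: v starts 27 m/s; Δx = 27·1 + ½·-5·1² = 24.5 m; v ends 22 m/s.
5–11 s: v starts 22 m/s; Δx = 22·6 + ½·-4·6² = 60 m; v ends -2 m/s.
11–15 s: v starts -2 m/s; Δx = -2·4 + ½·10·4² = 72 m; v ends 38 m/s.
x(15) = -6 + Σ Δx = 210.5 m.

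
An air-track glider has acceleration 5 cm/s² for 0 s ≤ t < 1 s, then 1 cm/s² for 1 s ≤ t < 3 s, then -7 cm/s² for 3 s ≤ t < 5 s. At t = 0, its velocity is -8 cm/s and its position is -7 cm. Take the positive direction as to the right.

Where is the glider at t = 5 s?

-32.5 cm

On each constant-a segment, Δv = aΔt and Δx = v₀Δt + ½aΔt²; chain segment to segment.
0–1 s: v starts -8 cm/s; Δx = -8·1 + ½·5·1² = -5.5 cm; v ends -3 cm/s.
1–3 s: v starts -3 cm/s; Δx = -3·2 + ½·1·2² = -4 cm; v ends -1 cm/s.
3–5 s: v starts -1 cm/s; Δx = -1·2 + ½·-7·2² = -16 cm; v ends -15 cm/s.
x(5) = -7 + Σ Δx = -32.5 cm.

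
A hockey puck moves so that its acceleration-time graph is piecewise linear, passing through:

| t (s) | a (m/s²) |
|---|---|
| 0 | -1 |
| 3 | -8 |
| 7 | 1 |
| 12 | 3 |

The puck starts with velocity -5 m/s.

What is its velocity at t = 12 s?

Δv equals the area under the a-t graph; then v = v₀ + Δv.
0–3 s: ½(-1 + -8)(3) = -13.5 m/s
3–7 s: ½(-8 + 1)(4) = -14 m/s
7–12 s: ½(1 + 3)(5) = 10 m/s
Δv = -17.5 m/s, so v(12) = -5 + (-17.5) = -22.5 m/s.

-22.5 m/s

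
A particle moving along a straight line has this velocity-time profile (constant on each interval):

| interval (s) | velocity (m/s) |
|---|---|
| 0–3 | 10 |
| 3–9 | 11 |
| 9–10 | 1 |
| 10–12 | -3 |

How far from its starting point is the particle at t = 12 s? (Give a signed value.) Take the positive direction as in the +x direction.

91 m

Displacement is the signed area under the v-t curve.
0–3 s: 10 × 3 = 30 m
3–9 s: 11 × 6 = 66 m
9–10 s: 1 × 1 = 1 m
10–12 s: -3 × 2 = -6 m
Net displacement = 91 m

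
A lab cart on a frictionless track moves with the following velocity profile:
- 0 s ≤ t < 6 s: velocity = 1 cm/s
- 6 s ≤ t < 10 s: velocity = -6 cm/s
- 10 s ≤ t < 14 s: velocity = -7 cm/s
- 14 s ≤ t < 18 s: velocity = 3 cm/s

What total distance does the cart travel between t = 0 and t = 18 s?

70 cm

Total distance travelled is ∫|v| dt — sum the magnitudes of each area piece.
0–6 s: |1| × 6 = 6 cm
6–10 s: |-6| × 4 = 24 cm
10–14 s: |-7| × 4 = 28 cm
14–18 s: |3| × 4 = 12 cm
Total distance = 70 cm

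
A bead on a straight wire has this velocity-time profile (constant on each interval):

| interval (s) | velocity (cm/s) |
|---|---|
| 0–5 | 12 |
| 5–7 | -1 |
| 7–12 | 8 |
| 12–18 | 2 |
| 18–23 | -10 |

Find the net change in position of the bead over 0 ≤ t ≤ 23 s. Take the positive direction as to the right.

Displacement is the signed area under the v-t curve.
0–5 s: 12 × 5 = 60 cm
5–7 s: -1 × 2 = -2 cm
7–12 s: 8 × 5 = 40 cm
12–18 s: 2 × 6 = 12 cm
18–23 s: -10 × 5 = -50 cm
Net displacement = 60 cm

60 cm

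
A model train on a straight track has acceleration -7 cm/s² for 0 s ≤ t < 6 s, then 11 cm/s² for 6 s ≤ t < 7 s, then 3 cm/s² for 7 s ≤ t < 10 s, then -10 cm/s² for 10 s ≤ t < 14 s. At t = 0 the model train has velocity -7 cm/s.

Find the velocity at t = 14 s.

-69 cm/s

Δv equals the area under the a-t graph; then v = v₀ + Δv.
0–6 s: -7 × 6 = -42 cm/s
6–7 s: 11 × 1 = 11 cm/s
7–10 s: 3 × 3 = 9 cm/s
10–14 s: -10 × 4 = -40 cm/s
Δv = -62 cm/s, so v(14) = -7 + (-62) = -69 cm/s.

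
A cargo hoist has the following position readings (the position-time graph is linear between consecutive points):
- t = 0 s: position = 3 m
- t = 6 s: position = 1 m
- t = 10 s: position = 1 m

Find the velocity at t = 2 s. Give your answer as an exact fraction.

Velocity is the slope of the x-t graph on 0–6 s: (1 − 3)/(6 − 0) = -1/3 m/s.

-1/3 m/s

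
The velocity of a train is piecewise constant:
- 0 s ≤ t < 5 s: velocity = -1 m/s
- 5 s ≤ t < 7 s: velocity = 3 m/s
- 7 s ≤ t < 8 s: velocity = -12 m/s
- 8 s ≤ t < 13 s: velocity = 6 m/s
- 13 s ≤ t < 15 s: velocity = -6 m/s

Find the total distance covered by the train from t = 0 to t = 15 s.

Distance (not displacement) is the total path length: add the absolute areas under v-t.
0–5 s: |-1| × 5 = 5 m
5–7 s: |3| × 2 = 6 m
7–8 s: |-12| × 1 = 12 m
8–13 s: |6| × 5 = 30 m
13–15 s: |-6| × 2 = 12 m
Total distance = 65 m

65 m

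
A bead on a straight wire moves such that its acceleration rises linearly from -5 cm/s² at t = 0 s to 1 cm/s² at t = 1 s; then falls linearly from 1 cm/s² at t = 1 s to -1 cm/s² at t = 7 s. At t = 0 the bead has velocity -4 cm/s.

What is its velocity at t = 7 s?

Δv equals the area under the a-t graph; then v = v₀ + Δv.
0–1 s: ½(-5 + 1)(1) = -2 cm/s
1–7 s: ½(1 + -1)(6) = 0 cm/s
Δv = -2 cm/s, so v(7) = -4 + (-2) = -6 cm/s.

-6 cm/s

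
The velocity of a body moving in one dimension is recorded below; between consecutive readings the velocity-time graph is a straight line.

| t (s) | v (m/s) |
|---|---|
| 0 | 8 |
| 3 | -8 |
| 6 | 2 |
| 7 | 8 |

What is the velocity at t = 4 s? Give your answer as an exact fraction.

On 3–6 s the graph is linear from -8 to 2 m/s: v(4) = -8 + (2 − -8)·(4 − 3)/(6 − 3) = -14/3 m/s.

-14/3 m/s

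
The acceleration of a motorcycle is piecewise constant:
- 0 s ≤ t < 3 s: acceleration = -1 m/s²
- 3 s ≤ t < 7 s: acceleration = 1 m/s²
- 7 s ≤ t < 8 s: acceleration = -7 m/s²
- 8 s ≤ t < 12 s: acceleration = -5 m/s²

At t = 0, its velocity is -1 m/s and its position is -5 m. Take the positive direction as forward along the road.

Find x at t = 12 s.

-92 m

On each constant-a segment, Δv = aΔt and Δx = v₀Δt + ½aΔt²; chain segment to segment.
0–3 s: v starts -1 m/s; Δx = -1·3 + ½·-1·3² = -7.5 m; v ends -4 m/s.
3–7 s: v starts -4 m/s; Δx = -4·4 + ½·1·4² = -8 m; v ends 0 m/s.
7–8 s: v starts 0 m/s; Δx = 0·1 + ½·-7·1² = -3.5 m; v ends -7 m/s.
8–12 s: v starts -7 m/s; Δx = -7·4 + ½·-5·4² = -68 m; v ends -27 m/s.
x(12) = -5 + Σ Δx = -92 m.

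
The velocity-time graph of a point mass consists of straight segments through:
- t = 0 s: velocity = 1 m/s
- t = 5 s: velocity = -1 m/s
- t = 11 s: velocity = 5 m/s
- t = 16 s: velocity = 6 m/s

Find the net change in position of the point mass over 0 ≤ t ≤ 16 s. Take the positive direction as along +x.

39.5 m

Net displacement equals the area under the velocity-time graph (areas below the axis count negative).
0–5 s: ½(1 + -1)(5) = 0 m
5–11 s: ½(-1 + 5)(6) = 12 m
11–16 s: ½(5 + 6)(5) = 27.5 m
Net displacement = 39.5 m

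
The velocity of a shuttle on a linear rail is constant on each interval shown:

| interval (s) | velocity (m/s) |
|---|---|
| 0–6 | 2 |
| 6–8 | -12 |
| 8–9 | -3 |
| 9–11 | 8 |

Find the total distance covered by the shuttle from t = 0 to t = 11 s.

55 m

Distance (not displacement) is the total path length: add the absolute areas under v-t.
0–6 s: |2| × 6 = 12 m
6–8 s: |-12| × 2 = 24 m
8–9 s: |-3| × 1 = 3 m
9–11 s: |8| × 2 = 16 m
Total distance = 55 m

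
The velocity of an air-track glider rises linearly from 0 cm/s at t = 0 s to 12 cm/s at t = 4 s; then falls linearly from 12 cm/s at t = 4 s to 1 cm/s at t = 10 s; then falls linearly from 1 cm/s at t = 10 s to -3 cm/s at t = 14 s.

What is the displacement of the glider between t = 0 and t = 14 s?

59 cm

Net displacement equals the area under the velocity-time graph (areas below the axis count negative).
0–4 s: ½(0 + 12)(4) = 24 cm
4–10 s: ½(12 + 1)(6) = 39 cm
10–14 s: ½(1 + -3)(4) = -4 cm
Net displacement = 59 cm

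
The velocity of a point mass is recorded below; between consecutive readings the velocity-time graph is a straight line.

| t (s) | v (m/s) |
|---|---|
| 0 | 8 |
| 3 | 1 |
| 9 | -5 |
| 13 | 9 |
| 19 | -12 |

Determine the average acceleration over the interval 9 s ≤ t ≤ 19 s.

-0.7 m/s²

Average acceleration = Δv/Δt = (-12 − -5)/(19 − 9) = -0.7 m/s².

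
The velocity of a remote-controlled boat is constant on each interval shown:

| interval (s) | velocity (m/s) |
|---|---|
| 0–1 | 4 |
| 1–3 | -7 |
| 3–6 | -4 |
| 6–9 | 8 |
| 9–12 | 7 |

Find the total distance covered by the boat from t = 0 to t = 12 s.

Total distance travelled is ∫|v| dt — sum the magnitudes of each area piece.
0–1 s: |4| × 1 = 4 m
1–3 s: |-7| × 2 = 14 m
3–6 s: |-4| × 3 = 12 m
6–9 s: |8| × 3 = 24 m
9–12 s: |7| × 3 = 21 m
Total distance = 75 m

75 m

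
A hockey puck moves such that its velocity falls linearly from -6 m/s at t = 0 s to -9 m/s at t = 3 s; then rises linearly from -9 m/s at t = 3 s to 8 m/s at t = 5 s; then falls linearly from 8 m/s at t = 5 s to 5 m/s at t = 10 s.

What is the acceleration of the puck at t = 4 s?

Acceleration is the slope of the v-t graph on 3–5 s: (8 − -9)/(5 − 3) = 8.5 m/s².

8.5 m/s²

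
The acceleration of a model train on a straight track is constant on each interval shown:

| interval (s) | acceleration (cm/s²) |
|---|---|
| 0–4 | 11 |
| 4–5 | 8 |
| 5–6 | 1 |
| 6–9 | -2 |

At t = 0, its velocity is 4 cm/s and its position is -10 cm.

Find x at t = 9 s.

364.5 cm

On each constant-a segment, Δv = aΔt and Δx = v₀Δt + ½aΔt²; chain segment to segment.
0–4 s: v starts 4 cm/s; Δx = 4·4 + ½·11·4² = 104 cm; v ends 48 cm/s.
4–5 s: v starts 48 cm/s; Δx = 48·1 + ½·8·1² = 52 cm; v ends 56 cm/s.
5–6 s: v starts 56 cm/s; Δx = 56·1 + ½·1·1² = 56.5 cm; v ends 57 cm/s.
6–9 s: v starts 57 cm/s; Δx = 57·3 + ½·-2·3² = 162 cm; v ends 51 cm/s.
x(9) = -10 + Σ Δx = 364.5 cm.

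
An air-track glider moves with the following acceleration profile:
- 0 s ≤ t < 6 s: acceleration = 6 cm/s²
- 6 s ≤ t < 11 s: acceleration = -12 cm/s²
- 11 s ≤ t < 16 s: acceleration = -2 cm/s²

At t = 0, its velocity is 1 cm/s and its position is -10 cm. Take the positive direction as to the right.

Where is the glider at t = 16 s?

On each constant-a segment, Δv = aΔt and Δx = v₀Δt + ½aΔt²; chain segment to segment.
0–6 s: v starts 1 cm/s; Δx = 1·6 + ½·6·6² = 114 cm; v ends 37 cm/s.
6–11 s: v starts 37 cm/s; Δx = 37·5 + ½·-12·5² = 35 cm; v ends -23 cm/s.
11–16 s: v starts -23 cm/s; Δx = -23·5 + ½·-2·5² = -140 cm; v ends -33 cm/s.
x(16) = -10 + Σ Δx = -1 cm.

-1 cm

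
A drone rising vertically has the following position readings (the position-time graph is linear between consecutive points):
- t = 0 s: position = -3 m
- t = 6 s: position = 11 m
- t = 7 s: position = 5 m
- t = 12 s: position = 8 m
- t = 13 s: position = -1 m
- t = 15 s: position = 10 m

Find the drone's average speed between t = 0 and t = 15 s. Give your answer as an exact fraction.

Average speed = (total path length)/(elapsed time); on a piecewise-linear x-t graph the path length is Σ|Δx|.
0–6 s: |Δx| = |11 − -3| = 14 m
6–7 s: |Δx| = |5 − 11| = 6 m
7–12 s: |Δx| = |8 − 5| = 3 m
12–13 s: |Δx| = |-1 − 8| = 9 m
13–15 s: |Δx| = |10 − -1| = 11 m
Total path = 43 m; average speed = 43/15 = 43/15 m/s.

43/15 m/s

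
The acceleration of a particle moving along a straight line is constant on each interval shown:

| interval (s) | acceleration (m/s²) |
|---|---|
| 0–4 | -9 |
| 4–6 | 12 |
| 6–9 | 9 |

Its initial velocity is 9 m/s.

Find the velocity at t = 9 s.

24 m/s

Δv equals the area under the a-t graph; then v = v₀ + Δv.
0–4 s: -9 × 4 = -36 m/s
4–6 s: 12 × 2 = 24 m/s
6–9 s: 9 × 3 = 27 m/s
Δv = 15 m/s, so v(9) = 9 + (15) = 24 m/s.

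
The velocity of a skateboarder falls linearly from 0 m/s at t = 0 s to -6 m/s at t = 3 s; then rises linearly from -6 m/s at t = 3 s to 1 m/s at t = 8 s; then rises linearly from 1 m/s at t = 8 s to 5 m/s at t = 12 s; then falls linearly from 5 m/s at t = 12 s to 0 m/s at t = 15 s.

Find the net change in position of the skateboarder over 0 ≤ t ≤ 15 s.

-2 m

Displacement is the signed area under the v-t curve.
0–3 s: ½(0 + -6)(3) = -9 m
3–8 s: ½(-6 + 1)(5) = -12.5 m
8–12 s: ½(1 + 5)(4) = 12 m
12–15 s: ½(5 + 0)(3) = 7.5 m
Net displacement = -2 m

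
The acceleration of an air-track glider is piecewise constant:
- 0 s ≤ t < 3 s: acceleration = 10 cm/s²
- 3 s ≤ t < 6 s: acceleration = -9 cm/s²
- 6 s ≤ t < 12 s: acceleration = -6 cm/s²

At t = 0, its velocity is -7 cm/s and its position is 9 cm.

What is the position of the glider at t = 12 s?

On each constant-a segment, Δv = aΔt and Δx = v₀Δt + ½aΔt²; chain segment to segment.
0–3 s: v starts -7 cm/s; Δx = -7·3 + ½·10·3² = 24 cm; v ends 23 cm/s.
3–6 s: v starts 23 cm/s; Δx = 23·3 + ½·-9·3² = 28.5 cm; v ends -4 cm/s.
6–12 s: v starts -4 cm/s; Δx = -4·6 + ½·-6·6² = -132 cm; v ends -40 cm/s.
x(12) = 9 + Σ Δx = -70.5 cm.

-70.5 cm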